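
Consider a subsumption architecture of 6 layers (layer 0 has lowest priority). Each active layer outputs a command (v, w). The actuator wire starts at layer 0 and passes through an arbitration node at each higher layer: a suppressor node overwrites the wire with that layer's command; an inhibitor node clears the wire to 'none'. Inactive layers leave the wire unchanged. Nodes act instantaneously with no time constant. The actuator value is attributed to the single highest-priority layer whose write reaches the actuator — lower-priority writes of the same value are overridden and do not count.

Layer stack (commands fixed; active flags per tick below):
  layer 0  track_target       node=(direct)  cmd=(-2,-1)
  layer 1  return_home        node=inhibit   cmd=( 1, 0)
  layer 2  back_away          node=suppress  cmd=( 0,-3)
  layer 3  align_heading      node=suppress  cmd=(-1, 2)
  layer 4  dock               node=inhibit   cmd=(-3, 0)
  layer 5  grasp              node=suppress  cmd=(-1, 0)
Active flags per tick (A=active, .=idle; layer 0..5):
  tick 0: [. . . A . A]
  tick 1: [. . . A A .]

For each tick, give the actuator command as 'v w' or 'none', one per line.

tick 0:
  L0 track_target: idle → wire = none
  L1 return_home: idle → wire stays none
  L2 back_away: idle → wire stays none
  L3 align_heading: active, suppressor → wire = (-1, 2)
  L4 dock: idle → wire stays (-1, 2)
  L5 grasp: active, suppressor → wire = (-1, 0)
  actuator = (-1, 0)
tick 1:
  L0 track_target: idle → wire = none
  L1 return_home: idle → wire stays none
  L2 back_away: idle → wire stays none
  L3 align_heading: active, suppressor → wire = (-1, 2)
  L4 dock: active, inhibitor → wire = none
  L5 grasp: idle → wire stays none
  actuator = none

-1 0
none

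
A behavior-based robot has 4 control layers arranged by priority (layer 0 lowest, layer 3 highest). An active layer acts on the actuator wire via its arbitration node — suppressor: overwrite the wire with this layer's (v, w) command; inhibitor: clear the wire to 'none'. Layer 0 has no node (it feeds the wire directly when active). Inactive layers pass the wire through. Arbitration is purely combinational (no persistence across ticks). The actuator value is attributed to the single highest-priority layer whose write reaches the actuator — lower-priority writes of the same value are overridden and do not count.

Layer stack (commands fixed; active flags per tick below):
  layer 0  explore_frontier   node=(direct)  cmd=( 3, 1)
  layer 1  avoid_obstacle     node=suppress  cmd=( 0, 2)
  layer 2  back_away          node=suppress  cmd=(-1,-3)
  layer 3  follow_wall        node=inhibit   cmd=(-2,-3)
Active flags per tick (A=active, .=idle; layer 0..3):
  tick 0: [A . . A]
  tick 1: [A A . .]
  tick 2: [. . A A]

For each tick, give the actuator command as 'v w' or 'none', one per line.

tick 0:
  L0 explore_frontier: active, feeds wire = (3, 1)
  L1 avoid_obstacle: idle → wire stays (3, 1)
  L2 back_away: idle → wire stays (3, 1)
  L3 follow_wall: active, inhibitor → wire = none
  actuator = none
tick 1:
  L0 explore_frontier: active, feeds wire = (3, 1)
  L1 avoid_obstacle: active, suppressor → wire = (0, 2)
  L2 back_away: idle → wire stays (0, 2)
  L3 follow_wall: idle → wire stays (0, 2)
  actuator = (0, 2)
tick 2:
  L0 explore_frontier: idle → wire = none
  L1 avoid_obstacle: idle → wire stays none
  L2 back_away: active, suppressor → wire = (-1, -3)
  L3 follow_wall: active, inhibitor → wire = none
  actuator = none

none
0 2
none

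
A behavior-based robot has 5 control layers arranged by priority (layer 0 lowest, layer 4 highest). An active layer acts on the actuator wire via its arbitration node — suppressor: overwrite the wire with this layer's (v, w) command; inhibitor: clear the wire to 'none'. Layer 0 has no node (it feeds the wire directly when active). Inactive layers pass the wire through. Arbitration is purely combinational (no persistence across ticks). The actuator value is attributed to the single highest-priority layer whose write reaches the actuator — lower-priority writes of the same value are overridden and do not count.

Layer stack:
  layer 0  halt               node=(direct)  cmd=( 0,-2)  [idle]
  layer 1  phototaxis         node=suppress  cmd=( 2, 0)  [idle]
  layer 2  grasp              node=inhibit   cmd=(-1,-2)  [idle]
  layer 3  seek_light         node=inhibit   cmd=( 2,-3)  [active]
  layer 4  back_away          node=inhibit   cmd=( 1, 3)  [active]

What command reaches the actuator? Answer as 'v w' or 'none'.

none

layer 0 (halt) idle — none
layer 1 (phototaxis) idle — unchanged: none
layer 2 (grasp) idle — unchanged: none
layer 3 (seek_light) active — inhibits: none
layer 4 (back_away) active — inhibits: none
→ actuator none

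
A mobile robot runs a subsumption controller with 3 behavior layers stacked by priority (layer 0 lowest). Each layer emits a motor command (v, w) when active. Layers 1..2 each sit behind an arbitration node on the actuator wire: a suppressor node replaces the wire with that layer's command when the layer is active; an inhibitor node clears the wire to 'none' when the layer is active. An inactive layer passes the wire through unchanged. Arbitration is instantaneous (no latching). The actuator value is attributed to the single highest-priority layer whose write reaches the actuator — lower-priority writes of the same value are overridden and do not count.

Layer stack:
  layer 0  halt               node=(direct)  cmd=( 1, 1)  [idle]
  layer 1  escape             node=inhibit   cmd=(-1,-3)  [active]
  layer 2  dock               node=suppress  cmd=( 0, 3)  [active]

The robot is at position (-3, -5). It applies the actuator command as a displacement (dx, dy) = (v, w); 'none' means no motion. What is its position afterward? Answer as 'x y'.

-3 -2

layer 0 (halt) idle — none
layer 1 (escape) active — inhibits: none
layer 2 (dock) active — suppresses: (0, 3)
→ actuator (0, 3)
position: (-3, -5) + (0, 3) = (-3, -2)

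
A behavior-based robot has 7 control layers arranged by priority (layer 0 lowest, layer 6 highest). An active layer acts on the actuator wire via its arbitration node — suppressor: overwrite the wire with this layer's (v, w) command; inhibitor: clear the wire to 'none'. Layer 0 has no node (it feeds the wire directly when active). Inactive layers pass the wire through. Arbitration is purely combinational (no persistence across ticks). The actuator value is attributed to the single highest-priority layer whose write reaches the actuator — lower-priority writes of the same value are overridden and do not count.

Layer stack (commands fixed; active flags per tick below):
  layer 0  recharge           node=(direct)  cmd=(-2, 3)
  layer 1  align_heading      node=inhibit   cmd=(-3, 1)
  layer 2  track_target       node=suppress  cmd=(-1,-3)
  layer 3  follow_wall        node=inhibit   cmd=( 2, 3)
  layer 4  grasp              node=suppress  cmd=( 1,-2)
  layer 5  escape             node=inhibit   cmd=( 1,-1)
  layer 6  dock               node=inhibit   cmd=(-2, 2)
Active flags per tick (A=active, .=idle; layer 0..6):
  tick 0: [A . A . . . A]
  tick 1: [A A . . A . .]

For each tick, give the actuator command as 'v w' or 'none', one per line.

tick 0:
  L0 recharge: active, feeds wire = (-2, 3)
  L1 align_heading: idle → wire stays (-2, 3)
  L2 track_target: active, suppressor → wire = (-1, -3)
  L3 follow_wall: idle → wire stays (-1, -3)
  L4 grasp: idle → wire stays (-1, -3)
  L5 escape: idle → wire stays (-1, -3)
  L6 dock: active, inhibitor → wire = none
  actuator = none
tick 1:
  L0 recharge: active, feeds wire = (-2, 3)
  L1 align_heading: active, inhibitor → wire = none
  L2 track_target: idle → wire stays none
  L3 follow_wall: idle → wire stays none
  L4 grasp: active, suppressor → wire = (1, -2)
  L5 escape: idle → wire stays (1, -2)
  L6 dock: idle → wire stays (1, -2)
  actuator = (1, -2)

none
1 -2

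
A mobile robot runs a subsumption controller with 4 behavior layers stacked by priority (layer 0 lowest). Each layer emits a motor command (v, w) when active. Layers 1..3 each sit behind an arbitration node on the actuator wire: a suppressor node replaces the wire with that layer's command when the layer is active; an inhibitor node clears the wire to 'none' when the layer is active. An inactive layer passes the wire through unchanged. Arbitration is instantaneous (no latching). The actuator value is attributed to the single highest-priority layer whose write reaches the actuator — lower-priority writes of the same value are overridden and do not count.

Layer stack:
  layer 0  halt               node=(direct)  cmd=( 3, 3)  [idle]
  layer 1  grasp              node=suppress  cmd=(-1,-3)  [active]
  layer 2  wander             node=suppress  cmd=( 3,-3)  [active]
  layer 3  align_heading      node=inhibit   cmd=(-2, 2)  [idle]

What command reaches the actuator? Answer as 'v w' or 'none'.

layer 0 (halt) idle — none
layer 1 (grasp) active — suppresses: (-1, -3)
layer 2 (wander) active — suppresses: (3, -3)
layer 3 (align_heading) idle — unchanged: (3, -3)
→ actuator (3, -3)

3 -3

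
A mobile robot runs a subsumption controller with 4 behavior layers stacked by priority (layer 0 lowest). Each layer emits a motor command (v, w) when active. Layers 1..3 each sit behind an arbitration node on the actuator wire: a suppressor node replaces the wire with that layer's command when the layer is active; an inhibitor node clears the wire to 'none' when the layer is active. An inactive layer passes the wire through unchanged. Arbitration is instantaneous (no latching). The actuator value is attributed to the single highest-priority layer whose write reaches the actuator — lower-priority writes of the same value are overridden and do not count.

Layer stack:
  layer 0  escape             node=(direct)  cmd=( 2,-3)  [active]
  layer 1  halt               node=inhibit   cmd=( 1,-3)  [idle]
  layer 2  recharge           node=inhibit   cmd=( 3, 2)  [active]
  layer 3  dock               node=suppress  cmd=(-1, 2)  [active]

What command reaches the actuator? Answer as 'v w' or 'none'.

-1 2

[0] escape on; wire := (2, -3)
[1] halt off; pass (2, -3)
[2] recharge on (inhibit); wire := none
[3] dock on (suppress); wire := (-1, 2)
output (-1, 2)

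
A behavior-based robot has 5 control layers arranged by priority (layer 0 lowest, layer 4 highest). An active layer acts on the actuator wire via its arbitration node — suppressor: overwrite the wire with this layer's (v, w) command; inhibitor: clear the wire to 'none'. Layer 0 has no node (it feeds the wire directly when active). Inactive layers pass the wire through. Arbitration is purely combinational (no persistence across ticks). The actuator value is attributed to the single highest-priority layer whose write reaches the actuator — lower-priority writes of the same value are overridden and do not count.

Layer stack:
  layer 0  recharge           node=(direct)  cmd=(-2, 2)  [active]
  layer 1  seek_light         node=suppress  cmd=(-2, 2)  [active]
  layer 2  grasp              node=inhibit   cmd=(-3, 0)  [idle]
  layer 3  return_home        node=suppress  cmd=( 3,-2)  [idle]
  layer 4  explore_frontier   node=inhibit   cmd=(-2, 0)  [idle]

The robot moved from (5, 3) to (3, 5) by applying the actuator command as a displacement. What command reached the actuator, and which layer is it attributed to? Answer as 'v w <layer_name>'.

displacement = (3, 5) − (5, 3) = (-2, 2)
L0 recharge: active, feeds wire = (-2, 2)
L1 seek_light: active, suppressor → wire = (-2, 2)
L2 grasp: idle → wire stays (-2, 2)
L3 return_home: idle → wire stays (-2, 2)
L4 explore_frontier: idle → wire stays (-2, 2)
actuator = (-2, 2) — from layer 1 (seek_light)

-2 2 seek_light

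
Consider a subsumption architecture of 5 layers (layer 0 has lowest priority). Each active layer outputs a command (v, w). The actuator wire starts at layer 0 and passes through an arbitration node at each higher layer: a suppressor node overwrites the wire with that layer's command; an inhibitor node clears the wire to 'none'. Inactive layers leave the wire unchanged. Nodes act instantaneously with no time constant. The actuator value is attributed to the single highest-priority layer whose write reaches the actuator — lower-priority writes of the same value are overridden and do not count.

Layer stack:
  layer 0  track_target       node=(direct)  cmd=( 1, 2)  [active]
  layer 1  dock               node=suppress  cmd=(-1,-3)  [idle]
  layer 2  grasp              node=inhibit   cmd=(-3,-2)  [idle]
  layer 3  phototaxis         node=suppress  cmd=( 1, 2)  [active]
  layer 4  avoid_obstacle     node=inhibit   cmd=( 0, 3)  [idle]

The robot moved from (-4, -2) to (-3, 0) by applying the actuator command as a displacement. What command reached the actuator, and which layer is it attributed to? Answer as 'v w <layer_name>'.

1 2 phototaxis

displacement = (-3, 0) − (-4, -2) = (1, 2)
layer 0 (track_target) active — direct: (1, 2)
layer 1 (dock) idle — unchanged: (1, 2)
layer 2 (grasp) idle — unchanged: (1, 2)
layer 3 (phototaxis) active — suppresses: (1, 2)
layer 4 (avoid_obstacle) idle — unchanged: (1, 2)
→ actuator (1, 2) — from layer 3 (phototaxis)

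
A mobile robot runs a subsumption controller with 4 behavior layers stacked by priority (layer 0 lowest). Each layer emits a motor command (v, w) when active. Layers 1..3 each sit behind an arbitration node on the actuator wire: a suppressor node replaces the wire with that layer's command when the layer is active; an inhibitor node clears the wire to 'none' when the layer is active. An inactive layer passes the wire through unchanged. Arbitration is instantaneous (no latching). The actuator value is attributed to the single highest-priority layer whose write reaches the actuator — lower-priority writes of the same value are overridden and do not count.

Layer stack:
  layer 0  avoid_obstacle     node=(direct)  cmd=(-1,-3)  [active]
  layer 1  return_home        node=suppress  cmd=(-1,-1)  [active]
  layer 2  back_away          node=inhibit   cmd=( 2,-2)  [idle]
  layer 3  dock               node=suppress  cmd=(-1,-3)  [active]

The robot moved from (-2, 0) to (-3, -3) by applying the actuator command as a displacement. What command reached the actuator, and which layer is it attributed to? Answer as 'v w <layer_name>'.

displacement = (-3, -3) − (-2, 0) = (-1, -3)
layer 0 (avoid_obstacle) active — direct: (-1, -3)
layer 1 (return_home) active — suppresses: (-1, -1)
layer 2 (back_away) idle — unchanged: (-1, -1)
layer 3 (dock) active — suppresses: (-1, -3)
→ actuator (-1, -3) — from layer 3 (dock)

-1 -3 dock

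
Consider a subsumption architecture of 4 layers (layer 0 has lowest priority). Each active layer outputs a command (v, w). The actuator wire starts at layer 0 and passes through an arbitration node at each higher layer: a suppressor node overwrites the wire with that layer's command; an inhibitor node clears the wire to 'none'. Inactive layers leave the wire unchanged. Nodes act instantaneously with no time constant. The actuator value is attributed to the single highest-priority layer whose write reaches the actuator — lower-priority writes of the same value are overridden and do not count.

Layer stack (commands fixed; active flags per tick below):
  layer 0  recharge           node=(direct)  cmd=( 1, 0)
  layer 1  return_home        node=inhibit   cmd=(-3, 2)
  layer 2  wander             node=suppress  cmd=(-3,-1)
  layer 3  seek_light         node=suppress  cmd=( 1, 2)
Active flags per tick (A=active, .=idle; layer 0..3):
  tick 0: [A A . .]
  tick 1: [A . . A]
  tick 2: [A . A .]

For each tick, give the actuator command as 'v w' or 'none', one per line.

tick 0:
  [0] recharge on; wire := (1, 0)
  [1] return_home on (inhibit); wire := none
  [2] wander off; pass none
  [3] seek_light off; pass none
  output none
tick 1:
  [0] recharge on; wire := (1, 0)
  [1] return_home off; pass (1, 0)
  [2] wander off; pass (1, 0)
  [3] seek_light on (suppress); wire := (1, 2)
  output (1, 2)
tick 2:
  [0] recharge on; wire := (1, 0)
  [1] return_home off; pass (1, 0)
  [2] wander on (suppress); wire := (-3, -1)
  [3] seek_light off; pass (-3, -1)
  output (-3, -1)

none
1 2
-3 -1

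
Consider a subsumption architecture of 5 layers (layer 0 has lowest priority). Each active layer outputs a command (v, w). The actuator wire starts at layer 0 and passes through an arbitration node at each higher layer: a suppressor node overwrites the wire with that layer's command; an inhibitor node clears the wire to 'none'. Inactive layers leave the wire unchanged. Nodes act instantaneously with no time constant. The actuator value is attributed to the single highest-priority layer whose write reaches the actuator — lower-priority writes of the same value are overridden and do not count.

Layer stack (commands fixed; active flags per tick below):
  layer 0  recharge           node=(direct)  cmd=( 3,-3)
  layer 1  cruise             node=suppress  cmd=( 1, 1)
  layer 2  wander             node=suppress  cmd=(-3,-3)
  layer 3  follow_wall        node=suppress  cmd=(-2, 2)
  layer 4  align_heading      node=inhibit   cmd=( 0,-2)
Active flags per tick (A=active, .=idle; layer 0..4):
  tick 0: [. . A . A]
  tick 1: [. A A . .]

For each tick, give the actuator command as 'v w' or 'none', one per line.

none
-3 -3

tick 0:
  layer 0 (recharge) idle — none
  layer 1 (cruise) idle — unchanged: none
  layer 2 (wander) active — suppresses: (-3, -3)
  layer 3 (follow_wall) idle — unchanged: (-3, -3)
  layer 4 (align_heading) active — inhibits: none
  → actuator none
tick 1:
  layer 0 (recharge) idle — none
  layer 1 (cruise) active — suppresses: (1, 1)
  layer 2 (wander) active — suppresses: (-3, -3)
  layer 3 (follow_wall) idle — unchanged: (-3, -3)
  layer 4 (align_heading) idle — unchanged: (-3, -3)
  → actuator (-3, -3)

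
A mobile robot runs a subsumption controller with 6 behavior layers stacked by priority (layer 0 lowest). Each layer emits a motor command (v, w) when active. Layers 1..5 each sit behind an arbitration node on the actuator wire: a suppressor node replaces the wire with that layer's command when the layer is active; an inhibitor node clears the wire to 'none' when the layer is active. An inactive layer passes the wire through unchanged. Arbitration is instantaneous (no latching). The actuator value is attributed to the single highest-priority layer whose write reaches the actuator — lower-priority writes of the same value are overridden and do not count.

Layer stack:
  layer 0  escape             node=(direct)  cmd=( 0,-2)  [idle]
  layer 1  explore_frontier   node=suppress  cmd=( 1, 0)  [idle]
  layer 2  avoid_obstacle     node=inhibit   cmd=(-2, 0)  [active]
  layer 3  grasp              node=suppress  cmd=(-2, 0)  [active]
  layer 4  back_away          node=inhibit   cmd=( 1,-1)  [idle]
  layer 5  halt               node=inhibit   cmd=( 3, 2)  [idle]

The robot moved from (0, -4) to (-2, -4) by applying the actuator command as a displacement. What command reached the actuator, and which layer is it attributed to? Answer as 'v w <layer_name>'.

-2 0 grasp

displacement = (-2, -4) − (0, -4) = (-2, 0)
layer 0 (escape) idle — none
layer 1 (explore_frontier) idle — unchanged: none
layer 2 (avoid_obstacle) active — inhibits: none
layer 3 (grasp) active — suppresses: (-2, 0)
layer 4 (back_away) idle — unchanged: (-2, 0)
layer 5 (halt) idle — unchanged: (-2, 0)
→ actuator (-2, 0) — from layer 3 (grasp)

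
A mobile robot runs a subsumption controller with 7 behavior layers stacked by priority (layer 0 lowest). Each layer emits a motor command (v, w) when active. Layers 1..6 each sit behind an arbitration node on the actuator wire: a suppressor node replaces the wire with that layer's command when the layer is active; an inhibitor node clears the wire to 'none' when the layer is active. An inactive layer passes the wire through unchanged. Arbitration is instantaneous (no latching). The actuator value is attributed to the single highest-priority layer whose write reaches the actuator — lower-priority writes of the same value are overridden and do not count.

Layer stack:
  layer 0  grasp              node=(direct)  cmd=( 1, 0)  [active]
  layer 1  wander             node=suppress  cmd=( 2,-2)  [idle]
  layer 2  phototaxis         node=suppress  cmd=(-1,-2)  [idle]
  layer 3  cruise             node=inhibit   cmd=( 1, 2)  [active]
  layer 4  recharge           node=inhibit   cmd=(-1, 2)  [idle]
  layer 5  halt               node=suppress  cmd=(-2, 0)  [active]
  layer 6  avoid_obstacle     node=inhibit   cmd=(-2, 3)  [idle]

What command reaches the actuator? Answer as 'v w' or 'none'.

layer 0 (grasp) active — direct: (1, 0)
layer 1 (wander) idle — unchanged: (1, 0)
layer 2 (phototaxis) idle — unchanged: (1, 0)
layer 3 (cruise) active — inhibits: none
layer 4 (recharge) idle — unchanged: none
layer 5 (halt) active — suppresses: (-2, 0)
layer 6 (avoid_obstacle) idle — unchanged: (-2, 0)
→ actuator (-2, 0)

-2 0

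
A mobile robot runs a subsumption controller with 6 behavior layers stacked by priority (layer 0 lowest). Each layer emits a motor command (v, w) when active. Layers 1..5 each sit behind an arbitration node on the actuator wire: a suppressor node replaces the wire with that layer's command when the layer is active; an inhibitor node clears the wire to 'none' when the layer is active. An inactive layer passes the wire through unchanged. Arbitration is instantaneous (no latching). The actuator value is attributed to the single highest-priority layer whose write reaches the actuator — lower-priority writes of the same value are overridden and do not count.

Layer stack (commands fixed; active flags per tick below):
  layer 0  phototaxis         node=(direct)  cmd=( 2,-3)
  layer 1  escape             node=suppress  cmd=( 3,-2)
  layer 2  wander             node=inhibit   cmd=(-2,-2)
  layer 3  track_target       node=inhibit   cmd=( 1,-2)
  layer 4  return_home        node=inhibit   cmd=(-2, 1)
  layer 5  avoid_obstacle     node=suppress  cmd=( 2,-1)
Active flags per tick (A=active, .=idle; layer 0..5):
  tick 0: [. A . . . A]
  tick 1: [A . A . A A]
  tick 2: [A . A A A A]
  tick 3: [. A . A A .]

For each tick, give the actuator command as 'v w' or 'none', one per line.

tick 0:
  layer 0 (phototaxis) idle — none
  layer 1 (escape) active — suppresses: (3, -2)
  layer 2 (wander) idle — unchanged: (3, -2)
  layer 3 (track_target) idle — unchanged: (3, -2)
  layer 4 (return_home) idle — unchanged: (3, -2)
  layer 5 (avoid_obstacle) active — suppresses: (2, -1)
  → actuator (2, -1)
tick 1:
  layer 0 (phototaxis) active — direct: (2, -3)
  layer 1 (escape) idle — unchanged: (2, -3)
  layer 2 (wander) active — inhibits: none
  layer 3 (track_target) idle — unchanged: none
  layer 4 (return_home) active — inhibits: none
  layer 5 (avoid_obstacle) active — suppresses: (2, -1)
  → actuator (2, -1)
tick 2:
  layer 0 (phototaxis) active — direct: (2, -3)
  layer 1 (escape) idle — unchanged: (2, -3)
  layer 2 (wander) active — inhibits: none
  layer 3 (track_target) active — inhibits: none
  layer 4 (return_home) active — inhibits: none
  layer 5 (avoid_obstacle) active — suppresses: (2, -1)
  → actuator (2, -1)
tick 3:
  layer 0 (phototaxis) idle — none
  layer 1 (escape) active — suppresses: (3, -2)
  layer 2 (wander) idle — unchanged: (3, -2)
  layer 3 (track_target) active — inhibits: none
  layer 4 (return_home) active — inhibits: none
  layer 5 (avoid_obstacle) idle — unchanged: none
  → actuator none

2 -1
2 -1
2 -1
none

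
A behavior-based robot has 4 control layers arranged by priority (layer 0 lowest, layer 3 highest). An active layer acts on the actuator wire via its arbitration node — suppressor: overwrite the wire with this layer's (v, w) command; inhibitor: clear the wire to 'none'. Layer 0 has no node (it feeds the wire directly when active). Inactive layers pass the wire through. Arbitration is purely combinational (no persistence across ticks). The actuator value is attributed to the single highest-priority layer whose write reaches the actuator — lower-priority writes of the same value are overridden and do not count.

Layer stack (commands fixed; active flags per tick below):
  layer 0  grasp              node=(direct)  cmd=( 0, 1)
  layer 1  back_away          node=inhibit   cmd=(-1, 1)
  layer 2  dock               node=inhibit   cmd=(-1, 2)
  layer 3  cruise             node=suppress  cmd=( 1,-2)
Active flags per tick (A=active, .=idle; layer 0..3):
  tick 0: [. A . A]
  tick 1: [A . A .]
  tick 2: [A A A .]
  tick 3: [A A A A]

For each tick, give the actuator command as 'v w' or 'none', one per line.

tick 0:
  layer 0 (grasp) idle — none
  layer 1 (back_away) active — inhibits: none
  layer 2 (dock) idle — unchanged: none
  layer 3 (cruise) active — suppresses: (1, -2)
  → actuator (1, -2)
tick 1:
  layer 0 (grasp) active — direct: (0, 1)
  layer 1 (back_away) idle — unchanged: (0, 1)
  layer 2 (dock) active — inhibits: none
  layer 3 (cruise) idle — unchanged: none
  → actuator none
tick 2:
  layer 0 (grasp) active — direct: (0, 1)
  layer 1 (back_away) active — inhibits: none
  layer 2 (dock) active — inhibits: none
  layer 3 (cruise) idle — unchanged: none
  → actuator none
tick 3:
  layer 0 (grasp) active — direct: (0, 1)
  layer 1 (back_away) active — inhibits: none
  layer 2 (dock) active — inhibits: none
  layer 3 (cruise) active — suppresses: (1, -2)
  → actuator (1, -2)

1 -2
none
none
1 -2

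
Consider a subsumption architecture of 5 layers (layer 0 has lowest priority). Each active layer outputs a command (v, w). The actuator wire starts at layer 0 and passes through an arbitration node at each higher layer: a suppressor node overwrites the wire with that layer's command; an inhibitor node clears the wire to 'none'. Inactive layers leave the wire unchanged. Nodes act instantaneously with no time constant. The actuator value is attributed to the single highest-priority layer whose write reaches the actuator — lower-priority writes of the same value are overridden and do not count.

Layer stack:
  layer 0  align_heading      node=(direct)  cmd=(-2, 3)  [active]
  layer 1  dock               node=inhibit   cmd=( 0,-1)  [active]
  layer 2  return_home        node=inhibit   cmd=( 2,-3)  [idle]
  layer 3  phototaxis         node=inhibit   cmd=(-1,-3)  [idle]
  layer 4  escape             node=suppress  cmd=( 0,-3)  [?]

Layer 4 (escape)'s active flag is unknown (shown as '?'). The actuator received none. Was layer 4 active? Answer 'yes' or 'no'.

If layer 4 is active=yes:
  actuator would be (0, -3)
If layer 4 is active=no:
  actuator would be none
Observed none, so layer 4 was idle.

no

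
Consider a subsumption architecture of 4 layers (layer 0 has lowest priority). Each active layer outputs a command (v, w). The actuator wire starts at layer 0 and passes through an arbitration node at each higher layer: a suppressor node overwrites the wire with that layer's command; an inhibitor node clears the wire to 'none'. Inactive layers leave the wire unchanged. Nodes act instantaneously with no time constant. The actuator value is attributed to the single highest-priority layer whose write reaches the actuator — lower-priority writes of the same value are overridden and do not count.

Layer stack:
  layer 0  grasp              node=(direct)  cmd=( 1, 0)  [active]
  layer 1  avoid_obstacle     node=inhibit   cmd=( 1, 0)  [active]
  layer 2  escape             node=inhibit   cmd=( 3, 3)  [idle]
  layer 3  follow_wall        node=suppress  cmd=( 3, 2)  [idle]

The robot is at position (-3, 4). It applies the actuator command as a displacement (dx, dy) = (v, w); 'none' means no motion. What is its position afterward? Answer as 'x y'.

L0 grasp: active, feeds wire = (1, 0)
L1 avoid_obstacle: active, inhibitor → wire = none
L2 escape: idle → wire stays none
L3 follow_wall: idle → wire stays none
actuator = none
position: (-3, 4) + none = (-3, 4)

-3 4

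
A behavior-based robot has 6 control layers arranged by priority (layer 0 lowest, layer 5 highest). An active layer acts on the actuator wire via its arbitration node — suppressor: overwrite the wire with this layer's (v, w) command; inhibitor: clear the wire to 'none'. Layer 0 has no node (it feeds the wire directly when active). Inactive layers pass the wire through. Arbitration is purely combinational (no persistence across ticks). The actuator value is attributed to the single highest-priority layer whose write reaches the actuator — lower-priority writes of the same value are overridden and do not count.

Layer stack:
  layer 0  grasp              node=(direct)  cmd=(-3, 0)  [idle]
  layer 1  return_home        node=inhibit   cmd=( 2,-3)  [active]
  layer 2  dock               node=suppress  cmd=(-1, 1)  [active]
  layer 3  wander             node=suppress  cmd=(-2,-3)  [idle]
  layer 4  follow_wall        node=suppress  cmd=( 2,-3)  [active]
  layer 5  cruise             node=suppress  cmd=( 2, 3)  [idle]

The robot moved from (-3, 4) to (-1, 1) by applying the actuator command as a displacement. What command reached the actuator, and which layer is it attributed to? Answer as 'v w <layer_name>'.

2 -3 follow_wall

displacement = (-1, 1) − (-3, 4) = (2, -3)
layer 0 (grasp) idle — none
layer 1 (return_home) active — inhibits: none
layer 2 (dock) active — suppresses: (-1, 1)
layer 3 (wander) idle — unchanged: (-1, 1)
layer 4 (follow_wall) active — suppresses: (2, -3)
layer 5 (cruise) idle — unchanged: (2, -3)
→ actuator (2, -3) — from layer 4 (follow_wall)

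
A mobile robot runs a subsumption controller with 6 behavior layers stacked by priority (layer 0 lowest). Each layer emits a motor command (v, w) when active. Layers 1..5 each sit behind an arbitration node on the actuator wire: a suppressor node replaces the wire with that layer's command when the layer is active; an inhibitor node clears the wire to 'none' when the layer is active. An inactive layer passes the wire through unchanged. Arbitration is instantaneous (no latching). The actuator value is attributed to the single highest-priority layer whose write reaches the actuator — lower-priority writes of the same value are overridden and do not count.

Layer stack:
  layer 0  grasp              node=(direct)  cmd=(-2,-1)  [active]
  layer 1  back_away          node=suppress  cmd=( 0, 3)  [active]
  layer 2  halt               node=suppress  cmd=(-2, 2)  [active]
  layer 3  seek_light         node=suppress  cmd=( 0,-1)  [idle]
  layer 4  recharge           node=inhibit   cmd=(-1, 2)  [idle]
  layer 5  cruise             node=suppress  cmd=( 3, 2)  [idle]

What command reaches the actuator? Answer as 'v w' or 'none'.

-2 2

L0 grasp: active, feeds wire = (-2, -1)
L1 back_away: active, suppressor → wire = (0, 3)
L2 halt: active, suppressor → wire = (-2, 2)
L3 seek_light: idle → wire stays (-2, 2)
L4 recharge: idle → wire stays (-2, 2)
L5 cruise: idle → wire stays (-2, 2)
actuator = (-2, 2)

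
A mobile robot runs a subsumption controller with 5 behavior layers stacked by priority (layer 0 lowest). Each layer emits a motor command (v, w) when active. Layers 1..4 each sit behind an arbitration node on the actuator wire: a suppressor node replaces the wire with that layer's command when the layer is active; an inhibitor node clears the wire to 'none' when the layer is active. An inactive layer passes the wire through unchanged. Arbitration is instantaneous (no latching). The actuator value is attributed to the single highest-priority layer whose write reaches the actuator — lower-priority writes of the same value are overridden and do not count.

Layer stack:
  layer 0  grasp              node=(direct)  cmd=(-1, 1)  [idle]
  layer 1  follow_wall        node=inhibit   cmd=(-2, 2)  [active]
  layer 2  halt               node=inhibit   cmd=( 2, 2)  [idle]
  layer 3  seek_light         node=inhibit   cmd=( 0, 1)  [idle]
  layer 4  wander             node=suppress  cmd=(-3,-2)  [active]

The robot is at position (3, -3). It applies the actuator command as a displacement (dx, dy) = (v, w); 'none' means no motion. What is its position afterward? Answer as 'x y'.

0 -5

L0 grasp: idle → wire = none
L1 follow_wall: active, inhibitor → wire = none
L2 halt: idle → wire stays none
L3 seek_light: idle → wire stays none
L4 wander: active, suppressor → wire = (-3, -2)
actuator = (-3, -2)
position: (3, -3) + (-3, -2) = (0, -5)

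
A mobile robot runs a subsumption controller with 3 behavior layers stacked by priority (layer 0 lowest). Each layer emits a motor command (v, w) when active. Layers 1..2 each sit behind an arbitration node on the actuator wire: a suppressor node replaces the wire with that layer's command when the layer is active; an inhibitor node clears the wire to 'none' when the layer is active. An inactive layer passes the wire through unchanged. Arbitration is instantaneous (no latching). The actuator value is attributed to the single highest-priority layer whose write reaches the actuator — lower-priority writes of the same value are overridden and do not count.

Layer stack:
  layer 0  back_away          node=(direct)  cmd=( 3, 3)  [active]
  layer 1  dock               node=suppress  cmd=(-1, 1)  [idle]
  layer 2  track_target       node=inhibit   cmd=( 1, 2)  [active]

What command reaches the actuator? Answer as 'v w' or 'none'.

none

layer 0 (back_away) active — direct: (3, 3)
layer 1 (dock) idle — unchanged: (3, 3)
layer 2 (track_target) active — inhibits: none
→ actuator none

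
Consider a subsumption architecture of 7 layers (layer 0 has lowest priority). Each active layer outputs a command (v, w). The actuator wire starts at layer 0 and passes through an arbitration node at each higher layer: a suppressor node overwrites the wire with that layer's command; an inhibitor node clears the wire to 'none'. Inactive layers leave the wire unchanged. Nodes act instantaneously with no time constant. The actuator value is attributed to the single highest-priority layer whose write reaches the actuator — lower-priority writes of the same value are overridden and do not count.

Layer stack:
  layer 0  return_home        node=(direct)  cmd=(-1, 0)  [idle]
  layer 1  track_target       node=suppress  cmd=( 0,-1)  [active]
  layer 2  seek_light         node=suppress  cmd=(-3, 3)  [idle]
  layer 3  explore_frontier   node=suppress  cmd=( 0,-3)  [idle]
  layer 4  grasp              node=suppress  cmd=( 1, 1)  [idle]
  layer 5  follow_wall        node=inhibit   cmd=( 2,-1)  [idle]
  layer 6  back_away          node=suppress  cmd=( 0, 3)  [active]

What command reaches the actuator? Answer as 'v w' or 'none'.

layer 0 (return_home) idle — none
layer 1 (track_target) active — suppresses: (0, -1)
layer 2 (seek_light) idle — unchanged: (0, -1)
layer 3 (explore_frontier) idle — unchanged: (0, -1)
layer 4 (grasp) idle — unchanged: (0, -1)
layer 5 (follow_wall) idle — unchanged: (0, -1)
layer 6 (back_away) active — suppresses: (0, 3)
→ actuator (0, 3)

0 3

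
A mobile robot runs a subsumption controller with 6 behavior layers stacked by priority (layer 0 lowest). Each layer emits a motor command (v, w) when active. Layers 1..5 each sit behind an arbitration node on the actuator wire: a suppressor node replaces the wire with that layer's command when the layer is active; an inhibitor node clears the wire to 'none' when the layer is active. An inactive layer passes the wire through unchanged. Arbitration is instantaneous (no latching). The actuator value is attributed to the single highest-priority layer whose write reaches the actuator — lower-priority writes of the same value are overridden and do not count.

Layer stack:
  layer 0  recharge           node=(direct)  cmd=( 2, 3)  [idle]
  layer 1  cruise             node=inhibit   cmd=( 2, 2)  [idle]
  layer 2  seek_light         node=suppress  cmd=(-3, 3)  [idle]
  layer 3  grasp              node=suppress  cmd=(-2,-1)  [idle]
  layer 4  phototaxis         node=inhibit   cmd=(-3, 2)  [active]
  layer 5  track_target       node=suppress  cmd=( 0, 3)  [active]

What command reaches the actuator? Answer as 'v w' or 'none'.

L0 recharge: idle → wire = none
L1 cruise: idle → wire stays none
L2 seek_light: idle → wire stays none
L3 grasp: idle → wire stays none
L4 phototaxis: active, inhibitor → wire = none
L5 track_target: active, suppressor → wire = (0, 3)
actuator = (0, 3)

0 3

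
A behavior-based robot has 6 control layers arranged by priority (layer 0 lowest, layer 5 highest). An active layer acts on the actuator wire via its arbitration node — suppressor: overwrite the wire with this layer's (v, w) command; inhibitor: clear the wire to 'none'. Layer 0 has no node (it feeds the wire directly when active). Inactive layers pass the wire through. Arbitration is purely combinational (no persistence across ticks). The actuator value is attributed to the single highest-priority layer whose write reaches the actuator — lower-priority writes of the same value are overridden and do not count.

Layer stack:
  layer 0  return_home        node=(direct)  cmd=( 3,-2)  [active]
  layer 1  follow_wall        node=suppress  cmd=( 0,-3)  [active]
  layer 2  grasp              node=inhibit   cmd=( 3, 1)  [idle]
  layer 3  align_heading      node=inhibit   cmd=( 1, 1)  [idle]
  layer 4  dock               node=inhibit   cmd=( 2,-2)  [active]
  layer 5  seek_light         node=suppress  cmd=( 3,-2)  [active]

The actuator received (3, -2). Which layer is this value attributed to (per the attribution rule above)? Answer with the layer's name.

seek_light

layer 0 (return_home) active — direct: (3, -2)
layer 1 (follow_wall) active — suppresses: (0, -3)
layer 2 (grasp) idle — unchanged: (0, -3)
layer 3 (align_heading) idle — unchanged: (0, -3)
layer 4 (dock) active — inhibits: none
layer 5 (seek_light) active — suppresses: (3, -2)
→ actuator (3, -2)
last writer: layer 5 = seek_light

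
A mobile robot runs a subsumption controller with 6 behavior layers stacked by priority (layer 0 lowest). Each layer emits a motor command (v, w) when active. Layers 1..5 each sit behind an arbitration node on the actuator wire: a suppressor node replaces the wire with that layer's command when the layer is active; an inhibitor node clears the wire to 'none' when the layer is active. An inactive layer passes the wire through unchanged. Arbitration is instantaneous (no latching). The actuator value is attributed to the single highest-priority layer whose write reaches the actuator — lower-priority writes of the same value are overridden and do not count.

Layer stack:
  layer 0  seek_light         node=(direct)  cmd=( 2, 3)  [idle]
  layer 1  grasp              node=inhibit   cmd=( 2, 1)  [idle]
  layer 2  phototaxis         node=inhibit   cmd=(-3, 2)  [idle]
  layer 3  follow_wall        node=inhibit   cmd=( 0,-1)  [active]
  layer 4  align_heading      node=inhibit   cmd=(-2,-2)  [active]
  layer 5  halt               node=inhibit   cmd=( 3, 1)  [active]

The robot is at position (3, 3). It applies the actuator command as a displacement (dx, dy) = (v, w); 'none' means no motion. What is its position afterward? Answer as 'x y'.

3 3

[0] seek_light off; wire := none
[1] grasp off; pass none
[2] phototaxis off; pass none
[3] follow_wall on (inhibit); wire := none
[4] align_heading on (inhibit); wire := none
[5] halt on (inhibit); wire := none
output none
position: (3, 3) + none = (3, 3)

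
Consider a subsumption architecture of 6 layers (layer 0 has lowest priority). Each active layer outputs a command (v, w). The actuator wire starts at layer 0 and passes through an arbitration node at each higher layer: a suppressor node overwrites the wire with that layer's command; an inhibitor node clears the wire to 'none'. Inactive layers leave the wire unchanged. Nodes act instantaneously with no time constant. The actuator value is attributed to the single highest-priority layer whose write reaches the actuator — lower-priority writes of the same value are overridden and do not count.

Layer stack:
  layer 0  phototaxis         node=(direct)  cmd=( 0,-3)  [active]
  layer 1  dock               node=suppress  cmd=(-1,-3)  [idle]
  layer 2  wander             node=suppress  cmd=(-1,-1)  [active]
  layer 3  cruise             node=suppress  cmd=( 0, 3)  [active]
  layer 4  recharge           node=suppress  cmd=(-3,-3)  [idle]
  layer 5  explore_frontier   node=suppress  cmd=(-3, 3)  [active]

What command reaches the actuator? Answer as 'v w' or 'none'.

-3 3

layer 0 (phototaxis) active — direct: (0, -3)
layer 1 (dock) idle — unchanged: (0, -3)
layer 2 (wander) active — suppresses: (-1, -1)
layer 3 (cruise) active — suppresses: (0, 3)
layer 4 (recharge) idle — unchanged: (0, 3)
layer 5 (explore_frontier) active — suppresses: (-3, 3)
→ actuator (-3, 3)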